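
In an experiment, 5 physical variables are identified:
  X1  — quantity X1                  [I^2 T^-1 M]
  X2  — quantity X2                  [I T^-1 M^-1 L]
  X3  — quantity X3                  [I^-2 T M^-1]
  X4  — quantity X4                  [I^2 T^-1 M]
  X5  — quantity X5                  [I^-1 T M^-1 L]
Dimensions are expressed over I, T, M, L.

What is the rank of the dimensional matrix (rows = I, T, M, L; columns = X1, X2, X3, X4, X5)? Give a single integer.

Dimensional matrix (I×T×M×L by X1×X2×X3×X4×X5):
  I: [ 2  1 -2  2 -1]
  T: [-1 -1  1 -1  1]
  M: [ 1 -1 -1  1 -1]
  L: [ 0  1  0  0  1]
Echelon form has 3 nonzero rows (pivots: X1,X2,X5)

3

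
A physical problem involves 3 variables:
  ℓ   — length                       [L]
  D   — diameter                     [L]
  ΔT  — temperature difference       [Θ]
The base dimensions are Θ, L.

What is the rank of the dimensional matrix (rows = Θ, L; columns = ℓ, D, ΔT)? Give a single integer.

2

Write exponents as rows Θ,L / cols ℓ,D,ΔT:
  Θ: [ 0  0  1]
  L: [ 1  1  0]
RREF → pivots at {ℓ,ΔT} ⇒ r = 2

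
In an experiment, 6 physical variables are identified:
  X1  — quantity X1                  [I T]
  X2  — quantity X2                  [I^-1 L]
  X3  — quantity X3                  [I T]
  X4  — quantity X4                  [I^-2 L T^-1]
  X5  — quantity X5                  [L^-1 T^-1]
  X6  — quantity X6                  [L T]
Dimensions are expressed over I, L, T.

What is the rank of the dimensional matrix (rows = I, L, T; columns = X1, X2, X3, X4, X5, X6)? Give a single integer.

Dimensional matrix (I×L×T by X1×X2×X3×X4×X5×X6):
  I: [ 1 -1  1 -2  0  0]
  L: [ 0  1  0  1 -1  1]
  T: [ 1  0  1 -1 -1  1]
Echelon form has 2 nonzero rows (pivots: X1,X2)

2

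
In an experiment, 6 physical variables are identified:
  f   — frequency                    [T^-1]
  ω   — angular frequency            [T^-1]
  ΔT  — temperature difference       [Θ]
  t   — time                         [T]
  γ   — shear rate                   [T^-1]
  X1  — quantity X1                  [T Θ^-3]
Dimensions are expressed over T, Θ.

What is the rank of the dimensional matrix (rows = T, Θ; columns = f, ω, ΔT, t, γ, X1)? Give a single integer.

Exponent matrix [T,Θ] × [f,ω,ΔT,t,γ,X1]:
  T: [-1 -1  0  1 -1  1]
  Θ: [ 0  0  1  0  0 -3]
RREF → pivots at {f,ΔT} ⇒ r = 2

2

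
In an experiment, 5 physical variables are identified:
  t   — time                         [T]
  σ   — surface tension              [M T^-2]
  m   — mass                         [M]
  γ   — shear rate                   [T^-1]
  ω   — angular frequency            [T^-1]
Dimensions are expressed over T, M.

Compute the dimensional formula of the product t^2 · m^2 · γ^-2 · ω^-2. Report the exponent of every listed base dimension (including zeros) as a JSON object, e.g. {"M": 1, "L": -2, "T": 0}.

{"T": 6, "M": 2}

Exponent matrix [T,M] × [t,σ,m,γ,ω]:
  T: [ 1 -2  0 -1 -1]
  M: [ 0  1  1  0  0]
  [T]: (2)·1+(2)·0+(-2)·-1+(-2)·-1 = 6
  [M]: (2)·0+(2)·1+(-2)·0+(-2)·0 = 2
⇒ T^6 M^2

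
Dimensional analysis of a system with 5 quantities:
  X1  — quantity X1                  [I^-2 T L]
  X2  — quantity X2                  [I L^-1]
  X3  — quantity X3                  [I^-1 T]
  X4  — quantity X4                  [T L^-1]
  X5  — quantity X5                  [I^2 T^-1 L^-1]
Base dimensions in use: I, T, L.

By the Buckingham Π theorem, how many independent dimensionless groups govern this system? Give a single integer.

Exponent matrix [I,T,L] × [X1,X2,X3,X4,X5]:
  I: [-2  1 -1  0  2]
  T: [ 1  0  1  1 -1]
  L: [ 1 -1  0 -1 -1]
RREF → pivots at {X1,X2} ⇒ r = 2
n=5, r=2 ⇒ 3 dimensionless groups

3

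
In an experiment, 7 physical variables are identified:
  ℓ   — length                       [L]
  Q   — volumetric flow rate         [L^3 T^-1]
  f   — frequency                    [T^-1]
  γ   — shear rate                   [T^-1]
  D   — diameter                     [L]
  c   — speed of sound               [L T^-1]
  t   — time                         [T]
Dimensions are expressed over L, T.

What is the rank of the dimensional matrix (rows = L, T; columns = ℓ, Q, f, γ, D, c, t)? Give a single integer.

Dimensional matrix (L×T by ℓ×Q×f×γ×D×c×t):
  L: [ 1  3  0  0  1  1  0]
  T: [ 0 -1 -1 -1  0 -1  1]
Row reduction gives pivot columns ℓ,Q; rank = 2

2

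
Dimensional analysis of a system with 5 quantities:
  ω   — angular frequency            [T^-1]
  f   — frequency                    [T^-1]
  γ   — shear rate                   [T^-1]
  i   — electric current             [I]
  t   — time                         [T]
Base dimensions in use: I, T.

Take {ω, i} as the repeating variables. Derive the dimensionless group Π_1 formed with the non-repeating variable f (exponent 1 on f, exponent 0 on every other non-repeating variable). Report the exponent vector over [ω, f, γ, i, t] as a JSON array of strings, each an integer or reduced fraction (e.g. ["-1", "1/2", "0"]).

["-1", "1", "0", "0", "0"]

Dimensional matrix (I×T by ω×f×γ×i×t):
  I: [ 0  0  0  1  0]
  T: [-1 -1 -1  0  1]
Echelon form has 2 nonzero rows (pivots: ω,i)
Pivot set = {ω,i}, free = {f,γ,t}
RREF:
  r0: [   1    1    1    0   -1]
  r1: [   0    0    0    1    0]
Fix exponent of f at 1, γ at 0, t at 0; solve each RREF row for its pivot's exponent:
  r0: exp(ω) + (1)·1 = 0 ⇒ exp(ω) = -1
  r1: exp(i) + (0)·1 = 0 ⇒ exp(i) = 0
Π_1 = ω^-1 · f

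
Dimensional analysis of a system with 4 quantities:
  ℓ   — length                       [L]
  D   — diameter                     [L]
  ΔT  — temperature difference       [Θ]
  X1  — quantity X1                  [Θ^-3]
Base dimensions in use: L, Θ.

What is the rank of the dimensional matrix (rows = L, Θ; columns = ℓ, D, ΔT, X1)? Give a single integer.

2

Write exponents as rows L,Θ / cols ℓ,D,ΔT,X1:
  L: [ 1  1  0  0]
  Θ: [ 0  0  1 -3]
RREF → pivots at {ℓ,ΔT} ⇒ r = 2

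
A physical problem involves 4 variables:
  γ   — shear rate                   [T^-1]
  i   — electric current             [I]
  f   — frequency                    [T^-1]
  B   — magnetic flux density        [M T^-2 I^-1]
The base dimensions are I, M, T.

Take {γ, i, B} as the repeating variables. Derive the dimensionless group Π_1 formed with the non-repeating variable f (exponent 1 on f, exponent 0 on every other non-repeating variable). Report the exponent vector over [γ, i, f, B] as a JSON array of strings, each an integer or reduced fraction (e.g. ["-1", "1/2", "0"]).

["-1", "0", "1", "0"]

Dimensional matrix (I×M×T by γ×i×f×B):
  I: [ 0  1  0 -1]
  M: [ 0  0  0  1]
  T: [-1  0 -1 -2]
Echelon form has 3 nonzero rows (pivots: γ,i,B)
Pivot set = {γ,i,B}, free = {f}
RREF:
  r0: [   1    0    1    0]
  r1: [   0    1    0    0]
  r2: [   0    0    0    1]
Fix exponent of f at 1; solve each RREF row for its pivot's exponent:
  r0: exp(γ) + (1)·1 = 0 ⇒ exp(γ) = -1
  r1: exp(i) + (0)·1 = 0 ⇒ exp(i) = 0
  r2: exp(B) + (0)·1 = 0 ⇒ exp(B) = 0
Π_1 = γ^-1 · f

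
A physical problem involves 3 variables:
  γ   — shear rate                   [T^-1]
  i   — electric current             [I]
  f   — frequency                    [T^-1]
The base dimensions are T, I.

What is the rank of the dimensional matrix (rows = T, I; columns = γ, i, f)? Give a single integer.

2

Dimensional matrix (T×I by γ×i×f):
  T: [-1  0 -1]
  I: [ 0  1  0]
Echelon form has 2 nonzero rows (pivots: γ,i)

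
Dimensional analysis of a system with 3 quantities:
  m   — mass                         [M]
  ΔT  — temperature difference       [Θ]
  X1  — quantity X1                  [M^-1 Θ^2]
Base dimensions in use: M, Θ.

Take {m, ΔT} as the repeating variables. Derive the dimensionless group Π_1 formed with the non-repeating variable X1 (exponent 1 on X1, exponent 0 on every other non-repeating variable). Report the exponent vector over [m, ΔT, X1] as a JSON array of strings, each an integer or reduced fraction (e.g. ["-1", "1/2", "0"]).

["1", "-2", "1"]

Dimensional matrix (M×Θ by m×ΔT×X1):
  M: [ 1  0 -1]
  Θ: [ 0  1  2]
Row reduction gives pivot columns m,ΔT; rank = 2
Repeat: m,ΔT; free: X1
RREF:
  r0: [   1    0   -1]
  r1: [   0    1    2]
Fix exponent of X1 at 1; solve each RREF row for its pivot's exponent:
  r0: exp(m) + (-1)·1 = 0 ⇒ exp(m) = 1
  r1: exp(ΔT) + (2)·1 = 0 ⇒ exp(ΔT) = -2
Π_1 = m · ΔT^-2 · X1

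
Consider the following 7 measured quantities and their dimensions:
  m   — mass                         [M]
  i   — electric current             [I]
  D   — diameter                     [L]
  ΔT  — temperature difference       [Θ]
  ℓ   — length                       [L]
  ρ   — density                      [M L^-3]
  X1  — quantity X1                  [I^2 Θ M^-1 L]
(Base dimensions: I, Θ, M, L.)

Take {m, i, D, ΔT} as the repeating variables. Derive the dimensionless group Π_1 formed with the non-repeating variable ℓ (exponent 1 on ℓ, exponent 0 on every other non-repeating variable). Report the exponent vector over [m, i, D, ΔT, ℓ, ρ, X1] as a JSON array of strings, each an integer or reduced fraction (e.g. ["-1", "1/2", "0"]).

["0", "0", "-1", "0", "1", "0", "0"]

Exponent matrix [I,Θ,M,L] × [m,i,D,ΔT,ℓ,ρ,X1]:
  I: [ 0  1  0  0  0  0  2]
  Θ: [ 0  0  0  1  0  0  1]
  M: [ 1  0  0  0  0  1 -1]
  L: [ 0  0  1  0  1 -3  1]
Row reduction gives pivot columns m,i,D,ΔT; rank = 4
Pivot set = {m,i,D,ΔT}, free = {ℓ,ρ,X1}
RREF:
  r0: [   1    0    0    0    0    1   -1]
  r1: [   0    1    0    0    0    0    2]
  r2: [   0    0    1    0    1   -3    1]
  r3: [   0    0    0    1    0    0    1]
Fix exponent of ℓ at 1, ρ at 0, X1 at 0; solve each RREF row for its pivot's exponent:
  r0: exp(m) + (0)·1 = 0 ⇒ exp(m) = 0
  r1: exp(i) + (0)·1 = 0 ⇒ exp(i) = 0
  r2: exp(D) + (1)·1 = 0 ⇒ exp(D) = -1
  r3: exp(ΔT) + (0)·1 = 0 ⇒ exp(ΔT) = 0
Π_1 = D^-1 · ℓ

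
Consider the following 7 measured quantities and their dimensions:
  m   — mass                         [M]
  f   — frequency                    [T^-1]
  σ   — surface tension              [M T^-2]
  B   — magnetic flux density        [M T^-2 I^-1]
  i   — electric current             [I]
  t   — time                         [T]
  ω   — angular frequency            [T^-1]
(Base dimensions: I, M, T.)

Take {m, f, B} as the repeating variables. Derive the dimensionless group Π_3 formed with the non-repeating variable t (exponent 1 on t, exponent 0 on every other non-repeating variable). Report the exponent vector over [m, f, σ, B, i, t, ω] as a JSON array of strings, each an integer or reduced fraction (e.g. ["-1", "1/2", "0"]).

["0", "1", "0", "0", "0", "1", "0"]

Dimensional matrix (I×M×T by m×f×σ×B×i×t×ω):
  I: [ 0  0  0 -1  1  0  0]
  M: [ 1  0  1  1  0  0  0]
  T: [ 0 -1 -2 -2  0  1 -1]
Echelon form has 3 nonzero rows (pivots: m,f,B)
Pivot set = {m,f,B}, free = {σ,i,t,ω}
RREF:
  r0: [   1    0    1    0    1    0    0]
  r1: [   0    1    2    0    2   -1    1]
  r2: [   0    0    0    1   -1    0    0]
Fix exponent of t at 1, σ at 0, i at 0, ω at 0; solve each RREF row for its pivot's exponent:
  r0: exp(m) + (0)·1 = 0 ⇒ exp(m) = 0
  r1: exp(f) + (-1)·1 = 0 ⇒ exp(f) = 1
  r2: exp(B) + (0)·1 = 0 ⇒ exp(B) = 0
Π_3 = f · t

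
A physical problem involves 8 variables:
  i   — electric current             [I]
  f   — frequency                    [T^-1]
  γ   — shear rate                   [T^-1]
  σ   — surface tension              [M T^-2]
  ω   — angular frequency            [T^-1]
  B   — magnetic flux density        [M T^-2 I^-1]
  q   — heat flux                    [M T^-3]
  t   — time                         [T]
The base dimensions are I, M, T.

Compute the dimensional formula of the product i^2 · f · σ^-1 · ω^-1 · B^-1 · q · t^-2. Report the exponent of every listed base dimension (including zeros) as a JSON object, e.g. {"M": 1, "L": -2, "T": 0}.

{"I": 3, "M": -1, "T": -1}

Dimensional matrix (I×M×T by i×f×γ×σ×ω×B×q×t):
  I: [ 1  0  0  0  0 -1  0  0]
  M: [ 0  0  0  1  0  1  1  0]
  T: [ 0 -1 -1 -2 -1 -2 -3  1]
  [I]: (2)·1+(1)·0+(-1)·0+(-1)·0+(-1)·-1+(1)·0+(-2)·0 = 3
  [M]: (2)·0+(1)·0+(-1)·1+(-1)·0+(-1)·1+(1)·1+(-2)·0 = -1
  [T]: (2)·0+(1)·-1+(-1)·-2+(-1)·-1+(-1)·-2+(1)·-3+(-2)·1 = -1
⇒ I^3 M^-1 T^-1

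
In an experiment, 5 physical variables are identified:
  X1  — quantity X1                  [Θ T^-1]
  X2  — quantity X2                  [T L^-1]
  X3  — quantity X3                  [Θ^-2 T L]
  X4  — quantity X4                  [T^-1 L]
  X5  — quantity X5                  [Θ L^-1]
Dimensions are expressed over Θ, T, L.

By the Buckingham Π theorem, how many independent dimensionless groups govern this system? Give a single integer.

3

Exponent matrix [Θ,T,L] × [X1,X2,X3,X4,X5]:
  Θ: [ 1  0 -2  0  1]
  T: [-1  1  1 -1  0]
  L: [ 0 -1  1  1 -1]
Row reduction gives pivot columns X1,X2; rank = 2
5 vars − rank 2 = 3 Π groups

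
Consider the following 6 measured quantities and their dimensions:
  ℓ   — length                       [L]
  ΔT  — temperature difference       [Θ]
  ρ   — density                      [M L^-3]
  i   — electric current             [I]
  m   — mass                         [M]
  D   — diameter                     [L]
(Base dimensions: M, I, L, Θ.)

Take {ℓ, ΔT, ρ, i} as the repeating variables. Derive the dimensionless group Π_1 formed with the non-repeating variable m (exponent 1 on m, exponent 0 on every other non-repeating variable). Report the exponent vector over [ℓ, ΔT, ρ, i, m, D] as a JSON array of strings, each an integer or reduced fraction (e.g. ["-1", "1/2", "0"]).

["-3", "0", "-1", "0", "1", "0"]

Write exponents as rows M,I,L,Θ / cols ℓ,ΔT,ρ,i,m,D:
  M: [ 0  0  1  0  1  0]
  I: [ 0  0  0  1  0  0]
  L: [ 1  0 -3  0  0  1]
  Θ: [ 0  1  0  0  0  0]
Row reduction gives pivot columns ℓ,ΔT,ρ,i; rank = 4
Repeat: ℓ,ΔT,ρ,i; free: m,D
RREF:
  r0: [   1    0    0    0    3    1]
  r1: [   0    1    0    0    0    0]
  r2: [   0    0    1    0    1    0]
  r3: [   0    0    0    1    0    0]
Fix exponent of m at 1, D at 0; solve each RREF row for its pivot's exponent:
  r0: exp(ℓ) + (3)·1 = 0 ⇒ exp(ℓ) = -3
  r1: exp(ΔT) + (0)·1 = 0 ⇒ exp(ΔT) = 0
  r2: exp(ρ) + (1)·1 = 0 ⇒ exp(ρ) = -1
  r3: exp(i) + (0)·1 = 0 ⇒ exp(i) = 0
Π_1 = ℓ^-3 · ρ^-1 · m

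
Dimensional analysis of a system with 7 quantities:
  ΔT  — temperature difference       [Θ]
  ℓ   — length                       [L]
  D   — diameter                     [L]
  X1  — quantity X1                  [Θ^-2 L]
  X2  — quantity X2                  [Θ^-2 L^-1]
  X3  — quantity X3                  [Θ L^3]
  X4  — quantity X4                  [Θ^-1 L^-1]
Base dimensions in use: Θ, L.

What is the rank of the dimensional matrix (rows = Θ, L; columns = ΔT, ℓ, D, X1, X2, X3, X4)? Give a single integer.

Exponent matrix [Θ,L] × [ΔT,ℓ,D,X1,X2,X3,X4]:
  Θ: [ 1  0  0 -2 -2  1 -1]
  L: [ 0  1  1  1 -1  3 -1]
RREF → pivots at {ΔT,ℓ} ⇒ r = 2

2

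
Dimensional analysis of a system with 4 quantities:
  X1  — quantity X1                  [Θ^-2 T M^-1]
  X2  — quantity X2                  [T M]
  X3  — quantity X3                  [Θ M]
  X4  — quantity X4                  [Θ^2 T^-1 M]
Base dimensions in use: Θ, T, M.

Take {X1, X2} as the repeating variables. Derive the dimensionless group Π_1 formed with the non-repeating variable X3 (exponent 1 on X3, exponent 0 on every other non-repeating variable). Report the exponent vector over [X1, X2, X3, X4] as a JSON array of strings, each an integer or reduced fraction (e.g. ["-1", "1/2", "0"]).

Dimensional matrix (Θ×T×M by X1×X2×X3×X4):
  Θ: [-2  0  1  2]
  T: [ 1  1  0 -1]
  M: [-1  1  1  1]
RREF → pivots at {X1,X2} ⇒ r = 2
Repeat: X1,X2; free: X3,X4
RREF:
  r0: [   1    0 -1/2   -1]
  r1: [   0    1  1/2    0]
  r2: [   0    0    0    0]
Fix exponent of X3 at 1, X4 at 0; solve each RREF row for its pivot's exponent:
  r0: exp(X1) + (-1/2)·1 = 0 ⇒ exp(X1) = 1/2
  r1: exp(X2) + (1/2)·1 = 0 ⇒ exp(X2) = -1/2
Π_1 = X1^(1/2) · X2^(-1/2) · X3

["1/2", "-1/2", "1", "0"]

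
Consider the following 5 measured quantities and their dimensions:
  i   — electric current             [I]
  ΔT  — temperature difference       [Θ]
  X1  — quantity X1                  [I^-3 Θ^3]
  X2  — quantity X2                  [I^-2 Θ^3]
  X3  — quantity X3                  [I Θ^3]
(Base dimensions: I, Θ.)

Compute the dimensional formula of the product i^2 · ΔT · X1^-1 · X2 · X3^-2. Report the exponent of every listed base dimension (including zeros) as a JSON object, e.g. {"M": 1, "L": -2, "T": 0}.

{"I": 1, "Θ": -5}

Dimensional matrix (I×Θ by i×ΔT×X1×X2×X3):
  I: [ 1  0 -3 -2  1]
  Θ: [ 0  1  3  3  3]
  [I]: (2)·1+(1)·0+(-1)·-3+(1)·-2+(-2)·1 = 1
  [Θ]: (2)·0+(1)·1+(-1)·3+(1)·3+(-2)·3 = -5
⇒ I Θ^-5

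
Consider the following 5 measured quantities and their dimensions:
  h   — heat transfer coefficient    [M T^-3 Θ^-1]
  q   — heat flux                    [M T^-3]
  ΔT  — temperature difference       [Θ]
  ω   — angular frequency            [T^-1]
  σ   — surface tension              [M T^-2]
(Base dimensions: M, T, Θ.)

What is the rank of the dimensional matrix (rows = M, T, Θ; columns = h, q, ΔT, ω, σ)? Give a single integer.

3

Write exponents as rows M,T,Θ / cols h,q,ΔT,ω,σ:
  M: [ 1  1  0  0  1]
  T: [-3 -3  0 -1 -2]
  Θ: [-1  0  1  0  0]
Row reduction gives pivot columns h,q,ω; rank = 3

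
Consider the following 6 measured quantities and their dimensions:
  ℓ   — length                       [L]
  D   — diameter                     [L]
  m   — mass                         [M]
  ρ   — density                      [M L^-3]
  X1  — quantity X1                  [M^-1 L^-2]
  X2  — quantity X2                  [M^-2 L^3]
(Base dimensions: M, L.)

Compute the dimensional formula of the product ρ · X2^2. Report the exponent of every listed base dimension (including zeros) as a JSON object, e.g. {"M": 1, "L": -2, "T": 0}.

{"M": -3, "L": 3}

Write exponents as rows M,L / cols ℓ,D,m,ρ,X1,X2:
  M: [ 0  0  1  1 -1 -2]
  L: [ 1  1  0 -3 -2  3]
  [M]: (1)·1+(2)·-2 = -3
  [L]: (1)·-3+(2)·3 = 3
⇒ M^-3 L^3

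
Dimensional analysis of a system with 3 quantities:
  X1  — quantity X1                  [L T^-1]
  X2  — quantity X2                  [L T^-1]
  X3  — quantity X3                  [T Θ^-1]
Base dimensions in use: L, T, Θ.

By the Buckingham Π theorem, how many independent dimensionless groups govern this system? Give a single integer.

1

Dimensional matrix (L×T×Θ by X1×X2×X3):
  L: [ 1  1  0]
  T: [-1 -1  1]
  Θ: [ 0  0 -1]
Row reduction gives pivot columns X1,X3; rank = 2
Π count = n − r = 3 − 2 = 1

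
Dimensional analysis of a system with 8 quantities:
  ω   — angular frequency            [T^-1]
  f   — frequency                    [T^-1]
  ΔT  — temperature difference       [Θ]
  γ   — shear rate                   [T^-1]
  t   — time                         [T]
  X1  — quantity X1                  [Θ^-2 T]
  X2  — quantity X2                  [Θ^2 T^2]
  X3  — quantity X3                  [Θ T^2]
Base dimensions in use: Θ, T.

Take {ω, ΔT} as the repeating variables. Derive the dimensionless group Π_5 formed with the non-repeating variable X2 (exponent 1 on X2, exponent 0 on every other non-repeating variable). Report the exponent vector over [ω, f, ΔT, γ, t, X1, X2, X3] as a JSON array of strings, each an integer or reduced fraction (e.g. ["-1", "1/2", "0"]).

Write exponents as rows Θ,T / cols ω,f,ΔT,γ,t,X1,X2,X3:
  Θ: [ 0  0  1  0  0 -2  2  1]
  T: [-1 -1  0 -1  1  1  2  2]
Row reduction gives pivot columns ω,ΔT; rank = 2
Pivot set = {ω,ΔT}, free = {f,γ,t,X1,X2,X3}
RREF:
  r0: [   1    1    0    1   -1   -1   -2   -2]
  r1: [   0    0    1    0    0   -2    2    1]
Fix exponent of X2 at 1, f at 0, γ at 0, t at 0, X1 at 0, X3 at 0; solve each RREF row for its pivot's exponent:
  r0: exp(ω) + (-2)·1 = 0 ⇒ exp(ω) = 2
  r1: exp(ΔT) + (2)·1 = 0 ⇒ exp(ΔT) = -2
Π_5 = ω^2 · ΔT^-2 · X2

["2", "0", "-2", "0", "0", "0", "1", "0"]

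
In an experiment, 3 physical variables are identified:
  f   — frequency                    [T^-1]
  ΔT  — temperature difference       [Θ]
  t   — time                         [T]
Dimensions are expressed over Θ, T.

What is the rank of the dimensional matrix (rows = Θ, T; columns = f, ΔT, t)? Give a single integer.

Exponent matrix [Θ,T] × [f,ΔT,t]:
  Θ: [ 0  1  0]
  T: [-1  0  1]
Echelon form has 2 nonzero rows (pivots: f,ΔT)

2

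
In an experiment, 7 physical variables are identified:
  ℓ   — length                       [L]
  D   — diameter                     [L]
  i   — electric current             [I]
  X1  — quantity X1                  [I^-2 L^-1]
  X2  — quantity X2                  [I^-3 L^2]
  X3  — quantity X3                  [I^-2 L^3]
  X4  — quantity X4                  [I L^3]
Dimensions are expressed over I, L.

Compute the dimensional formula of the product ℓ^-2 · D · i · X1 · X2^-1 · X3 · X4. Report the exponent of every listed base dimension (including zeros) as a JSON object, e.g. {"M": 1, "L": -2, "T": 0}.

{"I": 1, "L": 2}

Exponent matrix [I,L] × [ℓ,D,i,X1,X2,X3,X4]:
  I: [ 0  0  1 -2 -3 -2  1]
  L: [ 1  1  0 -1  2  3  3]
  [I]: (-2)·0+(1)·0+(1)·1+(1)·-2+(-1)·-3+(1)·-2+(1)·1 = 1
  [L]: (-2)·1+(1)·1+(1)·0+(1)·-1+(-1)·2+(1)·3+(1)·3 = 2
⇒ I L^2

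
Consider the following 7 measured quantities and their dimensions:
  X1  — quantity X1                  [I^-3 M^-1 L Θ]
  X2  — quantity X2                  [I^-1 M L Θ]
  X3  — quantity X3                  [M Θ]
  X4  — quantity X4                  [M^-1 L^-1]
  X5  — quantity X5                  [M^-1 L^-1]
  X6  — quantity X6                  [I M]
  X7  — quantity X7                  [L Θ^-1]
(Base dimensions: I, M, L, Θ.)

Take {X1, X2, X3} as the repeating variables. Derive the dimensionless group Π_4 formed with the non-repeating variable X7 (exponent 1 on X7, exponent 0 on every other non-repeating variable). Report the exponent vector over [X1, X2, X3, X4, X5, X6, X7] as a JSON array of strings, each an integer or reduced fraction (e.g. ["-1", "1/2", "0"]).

Exponent matrix [I,M,L,Θ] × [X1,X2,X3,X4,X5,X6,X7]:
  I: [-3 -1  0  0  0  1  0]
  M: [-1  1  1 -1 -1  1  0]
  L: [ 1  1  0 -1 -1  0  1]
  Θ: [ 1  1  1  0  0  0 -1]
Row reduction gives pivot columns X1,X2,X3; rank = 3
Repeat: X1,X2,X3; free: X4,X5,X6,X7
RREF:
  r0: [   1    0    0  1/2  1/2 -1/2 -1/2]
  r1: [   0    1    0 -3/2 -3/2  1/2  3/2]
  r2: [   0    0    1    1    1    0   -2]
  r3: [   0    0    0    0    0    0    0]
Fix exponent of X7 at 1, X4 at 0, X5 at 0, X6 at 0; solve each RREF row for its pivot's exponent:
  r0: exp(X1) + (-1/2)·1 = 0 ⇒ exp(X1) = 1/2
  r1: exp(X2) + (3/2)·1 = 0 ⇒ exp(X2) = -3/2
  r2: exp(X3) + (-2)·1 = 0 ⇒ exp(X3) = 2
Π_4 = X1^(1/2) · X2^(-3/2) · X3^2 · X7

["1/2", "-3/2", "2", "0", "0", "0", "1"]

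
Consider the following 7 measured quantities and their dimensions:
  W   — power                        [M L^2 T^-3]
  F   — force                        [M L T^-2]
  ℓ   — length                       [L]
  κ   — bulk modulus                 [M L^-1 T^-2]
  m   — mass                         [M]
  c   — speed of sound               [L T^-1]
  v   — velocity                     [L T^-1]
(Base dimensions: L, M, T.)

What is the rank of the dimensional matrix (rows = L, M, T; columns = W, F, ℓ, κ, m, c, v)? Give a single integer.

3

Write exponents as rows L,M,T / cols W,F,ℓ,κ,m,c,v:
  L: [ 2  1  1 -1  0  1  1]
  M: [ 1  1  0  1  1  0  0]
  T: [-3 -2  0 -2  0 -1 -1]
RREF → pivots at {W,F,ℓ} ⇒ r = 3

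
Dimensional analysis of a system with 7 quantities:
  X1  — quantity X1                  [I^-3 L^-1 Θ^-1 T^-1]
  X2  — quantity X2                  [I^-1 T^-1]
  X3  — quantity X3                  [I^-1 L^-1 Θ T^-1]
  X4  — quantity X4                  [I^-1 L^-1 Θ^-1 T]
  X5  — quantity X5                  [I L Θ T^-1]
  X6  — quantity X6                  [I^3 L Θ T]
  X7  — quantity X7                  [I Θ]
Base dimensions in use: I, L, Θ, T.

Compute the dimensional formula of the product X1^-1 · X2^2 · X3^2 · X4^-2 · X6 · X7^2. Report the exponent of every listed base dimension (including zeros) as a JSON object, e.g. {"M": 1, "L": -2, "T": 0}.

Dimensional matrix (I×L×Θ×T by X1×X2×X3×X4×X5×X6×X7):
  I: [-3 -1 -1 -1  1  3  1]
  L: [-1  0 -1 -1  1  1  0]
  Θ: [-1  0  1 -1  1  1  1]
  T: [-1 -1 -1  1 -1  1  0]
  [I]: (-1)·-3+(2)·-1+(2)·-1+(-2)·-1+(1)·3+(2)·1 = 6
  [L]: (-1)·-1+(2)·0+(2)·-1+(-2)·-1+(1)·1+(2)·0 = 2
  [Θ]: (-1)·-1+(2)·0+(2)·1+(-2)·-1+(1)·1+(2)·1 = 8
  [T]: (-1)·-1+(2)·-1+(2)·-1+(-2)·1+(1)·1+(2)·0 = -4
⇒ I^6 L^2 Θ^8 T^-4

{"I": 6, "L": 2, "Θ": 8, "T": -4}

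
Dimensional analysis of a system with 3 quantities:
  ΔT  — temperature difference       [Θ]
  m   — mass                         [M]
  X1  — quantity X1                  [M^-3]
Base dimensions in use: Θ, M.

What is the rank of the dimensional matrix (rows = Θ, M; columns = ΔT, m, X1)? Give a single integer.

Exponent matrix [Θ,M] × [ΔT,m,X1]:
  Θ: [ 1  0  0]
  M: [ 0  1 -3]
Row reduction gives pivot columns ΔT,m; rank = 2

2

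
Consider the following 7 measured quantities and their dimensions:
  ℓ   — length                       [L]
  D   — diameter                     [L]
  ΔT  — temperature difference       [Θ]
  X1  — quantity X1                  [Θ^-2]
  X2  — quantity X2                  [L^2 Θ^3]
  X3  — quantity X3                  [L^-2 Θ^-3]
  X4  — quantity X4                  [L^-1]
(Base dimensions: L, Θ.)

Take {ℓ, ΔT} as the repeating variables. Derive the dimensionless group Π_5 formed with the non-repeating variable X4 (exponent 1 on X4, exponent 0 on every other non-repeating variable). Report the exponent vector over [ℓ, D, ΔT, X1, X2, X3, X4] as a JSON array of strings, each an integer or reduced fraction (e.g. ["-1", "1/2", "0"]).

["1", "0", "0", "0", "0", "0", "1"]

Dimensional matrix (L×Θ by ℓ×D×ΔT×X1×X2×X3×X4):
  L: [ 1  1  0  0  2 -2 -1]
  Θ: [ 0  0  1 -2  3 -3  0]
RREF → pivots at {ℓ,ΔT} ⇒ r = 2
Pivot set = {ℓ,ΔT}, free = {D,X1,X2,X3,X4}
RREF:
  r0: [   1    1    0    0    2   -2   -1]
  r1: [   0    0    1   -2    3   -3    0]
Fix exponent of X4 at 1, D at 0, X1 at 0, X2 at 0, X3 at 0; solve each RREF row for its pivot's exponent:
  r0: exp(ℓ) + (-1)·1 = 0 ⇒ exp(ℓ) = 1
  r1: exp(ΔT) + (0)·1 = 0 ⇒ exp(ΔT) = 0
Π_5 = ℓ · X4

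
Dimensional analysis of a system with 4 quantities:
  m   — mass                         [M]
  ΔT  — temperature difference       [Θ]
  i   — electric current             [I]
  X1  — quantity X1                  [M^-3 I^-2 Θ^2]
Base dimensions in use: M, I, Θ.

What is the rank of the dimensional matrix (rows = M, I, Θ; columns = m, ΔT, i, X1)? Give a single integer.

3

Dimensional matrix (M×I×Θ by m×ΔT×i×X1):
  M: [ 1  0  0 -3]
  I: [ 0  0  1 -2]
  Θ: [ 0  1  0  2]
Echelon form has 3 nonzero rows (pivots: m,ΔT,i)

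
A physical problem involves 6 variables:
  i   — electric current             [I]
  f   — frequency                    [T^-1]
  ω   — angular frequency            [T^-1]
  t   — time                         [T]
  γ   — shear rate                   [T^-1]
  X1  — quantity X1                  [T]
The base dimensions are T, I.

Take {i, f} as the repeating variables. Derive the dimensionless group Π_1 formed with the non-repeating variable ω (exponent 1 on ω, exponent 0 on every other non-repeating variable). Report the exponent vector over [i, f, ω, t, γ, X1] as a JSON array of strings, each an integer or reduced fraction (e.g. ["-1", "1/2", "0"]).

Write exponents as rows T,I / cols i,f,ω,t,γ,X1:
  T: [ 0 -1 -1  1 -1  1]
  I: [ 1  0  0  0  0  0]
Echelon form has 2 nonzero rows (pivots: i,f)
Pivot set = {i,f}, free = {ω,t,γ,X1}
RREF:
  r0: [   1    0    0    0    0    0]
  r1: [   0    1    1   -1    1   -1]
Fix exponent of ω at 1, t at 0, γ at 0, X1 at 0; solve each RREF row for its pivot's exponent:
  r0: exp(i) + (0)·1 = 0 ⇒ exp(i) = 0
  r1: exp(f) + (1)·1 = 0 ⇒ exp(f) = -1
Π_1 = f^-1 · ω

["0", "-1", "1", "0", "0", "0"]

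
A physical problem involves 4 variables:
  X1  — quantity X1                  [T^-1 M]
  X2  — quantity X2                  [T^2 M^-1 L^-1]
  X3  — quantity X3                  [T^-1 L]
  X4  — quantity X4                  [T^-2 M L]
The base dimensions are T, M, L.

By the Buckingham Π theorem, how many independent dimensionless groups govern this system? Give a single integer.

Dimensional matrix (T×M×L by X1×X2×X3×X4):
  T: [-1  2 -1 -2]
  M: [ 1 -1  0  1]
  L: [ 0 -1  1  1]
Row reduction gives pivot columns X1,X2; rank = 2
4 vars − rank 2 = 2 Π groups

2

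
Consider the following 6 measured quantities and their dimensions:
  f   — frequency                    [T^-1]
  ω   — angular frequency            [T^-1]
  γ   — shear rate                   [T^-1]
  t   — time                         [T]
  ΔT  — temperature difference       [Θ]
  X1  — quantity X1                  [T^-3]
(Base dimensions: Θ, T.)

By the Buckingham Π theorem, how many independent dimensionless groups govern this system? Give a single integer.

Exponent matrix [Θ,T] × [f,ω,γ,t,ΔT,X1]:
  Θ: [ 0  0  0  0  1  0]
  T: [-1 -1 -1  1  0 -3]
Row reduction gives pivot columns f,ΔT; rank = 2
6 vars − rank 2 = 4 Π groups

4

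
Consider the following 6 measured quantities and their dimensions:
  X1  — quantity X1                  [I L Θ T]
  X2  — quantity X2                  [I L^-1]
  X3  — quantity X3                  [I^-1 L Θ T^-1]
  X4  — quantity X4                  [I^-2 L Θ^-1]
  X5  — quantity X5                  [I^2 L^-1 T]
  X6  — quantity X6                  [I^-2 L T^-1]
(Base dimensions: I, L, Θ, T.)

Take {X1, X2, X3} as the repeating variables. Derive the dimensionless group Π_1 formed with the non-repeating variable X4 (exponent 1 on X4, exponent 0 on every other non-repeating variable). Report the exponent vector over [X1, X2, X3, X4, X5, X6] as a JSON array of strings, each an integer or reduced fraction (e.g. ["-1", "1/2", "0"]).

Dimensional matrix (I×L×Θ×T by X1×X2×X3×X4×X5×X6):
  I: [ 1  1 -1 -2  2 -2]
  L: [ 1 -1  1  1 -1  1]
  Θ: [ 1  0  1 -1  0  0]
  T: [ 1  0 -1  0  1 -1]
Echelon form has 3 nonzero rows (pivots: X1,X2,X3)
Pivot set = {X1,X2,X3}, free = {X4,X5,X6}
RREF:
  r0: [   1    0    0 -1/2  1/2 -1/2]
  r1: [   0    1    0   -2    1   -1]
  r2: [   0    0    1 -1/2 -1/2  1/2]
  r3: [   0    0    0    0    0    0]
Fix exponent of X4 at 1, X5 at 0, X6 at 0; solve each RREF row for its pivot's exponent:
  r0: exp(X1) + (-1/2)·1 = 0 ⇒ exp(X1) = 1/2
  r1: exp(X2) + (-2)·1 = 0 ⇒ exp(X2) = 2
  r2: exp(X3) + (-1/2)·1 = 0 ⇒ exp(X3) = 1/2
Π_1 = X1^(1/2) · X2^2 · X3^(1/2) · X4

["1/2", "2", "1/2", "1", "0", "0"]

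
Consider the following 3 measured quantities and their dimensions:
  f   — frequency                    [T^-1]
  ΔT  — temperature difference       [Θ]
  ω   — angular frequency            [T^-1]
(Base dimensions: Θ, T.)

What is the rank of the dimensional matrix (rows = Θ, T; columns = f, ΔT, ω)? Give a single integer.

Dimensional matrix (Θ×T by f×ΔT×ω):
  Θ: [ 0  1  0]
  T: [-1  0 -1]
Echelon form has 2 nonzero rows (pivots: f,ΔT)

2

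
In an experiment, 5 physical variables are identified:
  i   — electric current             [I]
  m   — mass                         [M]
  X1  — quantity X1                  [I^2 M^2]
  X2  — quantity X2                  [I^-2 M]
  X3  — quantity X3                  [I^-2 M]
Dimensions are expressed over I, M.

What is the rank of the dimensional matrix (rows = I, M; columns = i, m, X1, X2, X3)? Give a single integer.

2

Dimensional matrix (I×M by i×m×X1×X2×X3):
  I: [ 1  0  2 -2 -2]
  M: [ 0  1  2  1  1]
Row reduction gives pivot columns i,m; rank = 2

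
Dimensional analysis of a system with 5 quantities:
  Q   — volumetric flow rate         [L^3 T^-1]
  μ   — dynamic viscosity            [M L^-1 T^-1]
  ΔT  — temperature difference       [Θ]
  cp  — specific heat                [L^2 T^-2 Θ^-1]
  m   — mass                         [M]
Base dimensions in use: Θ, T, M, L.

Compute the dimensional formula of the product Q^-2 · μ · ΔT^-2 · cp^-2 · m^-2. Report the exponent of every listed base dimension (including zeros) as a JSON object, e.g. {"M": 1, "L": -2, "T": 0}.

{"Θ": 0, "T": 5, "M": -1, "L": -11}

Exponent matrix [Θ,T,M,L] × [Q,μ,ΔT,cp,m]:
  Θ: [ 0  0  1 -1  0]
  T: [-1 -1  0 -2  0]
  M: [ 0  1  0  0  1]
  L: [ 3 -1  0  2  0]
  [Θ]: (-2)·0+(1)·0+(-2)·1+(-2)·-1+(-2)·0 = 0
  [T]: (-2)·-1+(1)·-1+(-2)·0+(-2)·-2+(-2)·0 = 5
  [M]: (-2)·0+(1)·1+(-2)·0+(-2)·0+(-2)·1 = -1
  [L]: (-2)·3+(1)·-1+(-2)·0+(-2)·2+(-2)·0 = -11
⇒ T^5 M^-1 L^-11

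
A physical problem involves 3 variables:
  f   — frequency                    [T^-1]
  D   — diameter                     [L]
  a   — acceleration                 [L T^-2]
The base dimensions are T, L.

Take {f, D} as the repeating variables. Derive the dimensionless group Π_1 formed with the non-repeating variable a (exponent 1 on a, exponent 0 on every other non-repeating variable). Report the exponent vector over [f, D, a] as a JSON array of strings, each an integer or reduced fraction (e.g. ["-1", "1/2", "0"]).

["-2", "-1", "1"]

Write exponents as rows T,L / cols f,D,a:
  T: [-1  0 -2]
  L: [ 0  1  1]
Echelon form has 2 nonzero rows (pivots: f,D)
Repeat: f,D; free: a
RREF:
  r0: [   1    0    2]
  r1: [   0    1    1]
Fix exponent of a at 1; solve each RREF row for its pivot's exponent:
  r0: exp(f) + (2)·1 = 0 ⇒ exp(f) = -2
  r1: exp(D) + (1)·1 = 0 ⇒ exp(D) = -1
Π_1 = f^-2 · D^-1 · a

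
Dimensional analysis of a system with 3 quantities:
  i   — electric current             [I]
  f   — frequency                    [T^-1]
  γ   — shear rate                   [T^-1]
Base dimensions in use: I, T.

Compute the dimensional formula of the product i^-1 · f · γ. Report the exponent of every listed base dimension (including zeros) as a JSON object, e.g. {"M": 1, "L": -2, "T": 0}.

Write exponents as rows I,T / cols i,f,γ:
  I: [ 1  0  0]
  T: [ 0 -1 -1]
  [I]: (-1)·1+(1)·0+(1)·0 = -1
  [T]: (-1)·0+(1)·-1+(1)·-1 = -2
⇒ I^-1 T^-2

{"I": -1, "T": -2}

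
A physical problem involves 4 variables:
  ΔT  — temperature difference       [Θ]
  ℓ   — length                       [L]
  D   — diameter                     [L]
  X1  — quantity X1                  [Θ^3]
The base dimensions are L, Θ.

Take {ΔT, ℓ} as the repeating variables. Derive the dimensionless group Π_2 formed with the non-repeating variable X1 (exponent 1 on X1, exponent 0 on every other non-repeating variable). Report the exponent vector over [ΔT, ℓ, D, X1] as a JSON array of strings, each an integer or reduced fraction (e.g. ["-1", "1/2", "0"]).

Dimensional matrix (L×Θ by ΔT×ℓ×D×X1):
  L: [ 0  1  1  0]
  Θ: [ 1  0  0  3]
Echelon form has 2 nonzero rows (pivots: ΔT,ℓ)
Repeat: ΔT,ℓ; free: D,X1
RREF:
  r0: [   1    0    0    3]
  r1: [   0    1    1    0]
Fix exponent of X1 at 1, D at 0; solve each RREF row for its pivot's exponent:
  r0: exp(ΔT) + (3)·1 = 0 ⇒ exp(ΔT) = -3
  r1: exp(ℓ) + (0)·1 = 0 ⇒ exp(ℓ) = 0
Π_2 = ΔT^-3 · X1

["-3", "0", "0", "1"]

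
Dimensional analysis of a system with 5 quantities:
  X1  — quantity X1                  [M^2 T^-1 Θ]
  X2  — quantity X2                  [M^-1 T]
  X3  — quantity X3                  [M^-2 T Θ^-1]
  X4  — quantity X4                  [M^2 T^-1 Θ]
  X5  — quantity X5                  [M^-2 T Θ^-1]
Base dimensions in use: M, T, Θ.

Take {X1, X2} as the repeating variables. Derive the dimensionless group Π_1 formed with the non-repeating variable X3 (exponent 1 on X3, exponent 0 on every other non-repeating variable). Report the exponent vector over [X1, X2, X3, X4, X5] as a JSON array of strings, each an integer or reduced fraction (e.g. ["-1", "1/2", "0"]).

["1", "0", "1", "0", "0"]

Write exponents as rows M,T,Θ / cols X1,X2,X3,X4,X5:
  M: [ 2 -1 -2  2 -2]
  T: [-1  1  1 -1  1]
  Θ: [ 1  0 -1  1 -1]
RREF → pivots at {X1,X2} ⇒ r = 2
Repeat: X1,X2; free: X3,X4,X5
RREF:
  r0: [   1    0   -1    1   -1]
  r1: [   0    1    0    0    0]
  r2: [   0    0    0    0    0]
Fix exponent of X3 at 1, X4 at 0, X5 at 0; solve each RREF row for its pivot's exponent:
  r0: exp(X1) + (-1)·1 = 0 ⇒ exp(X1) = 1
  r1: exp(X2) + (0)·1 = 0 ⇒ exp(X2) = 0
Π_1 = X1 · X3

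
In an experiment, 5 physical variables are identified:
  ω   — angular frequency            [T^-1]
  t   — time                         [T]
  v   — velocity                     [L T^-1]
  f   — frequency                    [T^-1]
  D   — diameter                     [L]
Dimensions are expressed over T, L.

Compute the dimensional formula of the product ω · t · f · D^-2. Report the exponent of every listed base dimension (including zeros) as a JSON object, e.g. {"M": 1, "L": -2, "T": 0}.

{"T": -1, "L": -2}

Dimensional matrix (T×L by ω×t×v×f×D):
  T: [-1  1 -1 -1  0]
  L: [ 0  0  1  0  1]
  [T]: (1)·-1+(1)·1+(1)·-1+(-2)·0 = -1
  [L]: (1)·0+(1)·0+(1)·0+(-2)·1 = -2
⇒ T^-1 L^-2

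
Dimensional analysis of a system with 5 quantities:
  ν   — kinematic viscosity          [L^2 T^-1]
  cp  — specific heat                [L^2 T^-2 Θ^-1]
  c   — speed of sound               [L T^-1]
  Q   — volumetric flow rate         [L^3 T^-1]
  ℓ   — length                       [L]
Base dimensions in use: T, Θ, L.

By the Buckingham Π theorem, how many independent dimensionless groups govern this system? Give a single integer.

2

Write exponents as rows T,Θ,L / cols ν,cp,c,Q,ℓ:
  T: [-1 -2 -1 -1  0]
  Θ: [ 0 -1  0  0  0]
  L: [ 2  2  1  3  1]
Row reduction gives pivot columns ν,cp,c; rank = 3
5 vars − rank 3 = 2 Π groups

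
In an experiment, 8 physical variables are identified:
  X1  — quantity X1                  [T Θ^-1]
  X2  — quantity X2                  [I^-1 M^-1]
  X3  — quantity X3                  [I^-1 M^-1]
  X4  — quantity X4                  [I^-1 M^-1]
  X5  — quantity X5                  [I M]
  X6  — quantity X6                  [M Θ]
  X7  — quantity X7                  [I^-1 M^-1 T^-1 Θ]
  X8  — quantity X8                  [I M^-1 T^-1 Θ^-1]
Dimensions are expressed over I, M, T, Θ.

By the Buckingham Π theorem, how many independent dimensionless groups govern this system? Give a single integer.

5

Write exponents as rows I,M,T,Θ / cols X1,X2,X3,X4,X5,X6,X7,X8:
  I: [ 0 -1 -1 -1  1  0 -1  1]
  M: [ 0 -1 -1 -1  1  1 -1 -1]
  T: [ 1  0  0  0  0  0 -1 -1]
  Θ: [-1  0  0  0  0  1  1 -1]
RREF → pivots at {X1,X2,X6} ⇒ r = 3
8 vars − rank 3 = 5 Π groups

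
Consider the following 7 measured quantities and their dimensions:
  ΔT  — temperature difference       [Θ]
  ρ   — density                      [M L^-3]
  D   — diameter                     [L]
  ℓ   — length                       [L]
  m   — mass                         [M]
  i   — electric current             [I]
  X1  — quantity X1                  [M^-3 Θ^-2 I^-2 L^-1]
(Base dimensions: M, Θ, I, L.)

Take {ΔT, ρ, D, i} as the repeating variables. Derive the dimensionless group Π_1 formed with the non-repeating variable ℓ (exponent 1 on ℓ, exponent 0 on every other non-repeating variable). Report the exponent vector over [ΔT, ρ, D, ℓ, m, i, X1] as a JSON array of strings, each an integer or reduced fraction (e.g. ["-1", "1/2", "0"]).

["0", "0", "-1", "1", "0", "0", "0"]

Write exponents as rows M,Θ,I,L / cols ΔT,ρ,D,ℓ,m,i,X1:
  M: [ 0  1  0  0  1  0 -3]
  Θ: [ 1  0  0  0  0  0 -2]
  I: [ 0  0  0  0  0  1 -2]
  L: [ 0 -3  1  1  0  0 -1]
Echelon form has 4 nonzero rows (pivots: ΔT,ρ,D,i)
Repeat: ΔT,ρ,D,i; free: ℓ,m,X1
RREF:
  r0: [   1    0    0    0    0    0   -2]
  r1: [   0    1    0    0    1    0   -3]
  r2: [   0    0    1    1    3    0  -10]
  r3: [   0    0    0    0    0    1   -2]
Fix exponent of ℓ at 1, m at 0, X1 at 0; solve each RREF row for its pivot's exponent:
  r0: exp(ΔT) + (0)·1 = 0 ⇒ exp(ΔT) = 0
  r1: exp(ρ) + (0)·1 = 0 ⇒ exp(ρ) = 0
  r2: exp(D) + (1)·1 = 0 ⇒ exp(D) = -1
  r3: exp(i) + (0)·1 = 0 ⇒ exp(i) = 0
Π_1 = D^-1 · ℓ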